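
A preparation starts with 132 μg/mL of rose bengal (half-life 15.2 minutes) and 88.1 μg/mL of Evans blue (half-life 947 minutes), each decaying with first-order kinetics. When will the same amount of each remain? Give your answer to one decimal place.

Set 132·(1/2)^(t/15.2) = 88.1·(1/2)^(t/947).
Taking log₂: log₂(132/88.1) = t·(1/15.2 − 1/947).
log₂(1.4983) = 0.58332; 1/15.2 − 1/947 = 0.064734.
t = 0.58332 / 0.064734 ≈ 9.0112 minutes.

9.0 minutes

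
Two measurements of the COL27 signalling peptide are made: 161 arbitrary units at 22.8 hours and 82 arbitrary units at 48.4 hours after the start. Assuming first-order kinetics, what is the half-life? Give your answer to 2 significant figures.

Over Δt = 48.4 − 22.8 = 25.6 hours, the level fell by a factor of 161/82 ≈ 1.9634.
n = log₂(1.9634) ≈ 0.97336 half-lives, so t½ = 25.6/0.97336 ≈ 26.301 hours.

26 hours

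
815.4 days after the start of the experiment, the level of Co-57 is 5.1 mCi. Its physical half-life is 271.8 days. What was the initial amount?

Number of half-lives elapsed: n = 815.4/271.8 ≈ 3.
A₀ = A × 2^n = 5.1 × 2^3 = 5.1 × 8 ≈ 40.8 mCi.

40.8 mCi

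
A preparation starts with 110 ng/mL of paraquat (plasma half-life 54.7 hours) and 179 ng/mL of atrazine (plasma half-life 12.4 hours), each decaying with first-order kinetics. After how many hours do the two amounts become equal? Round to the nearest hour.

Set 110·(1/2)^(t/54.7) = 179·(1/2)^(t/12.4).
Taking log₂: log₂(110/179) = t·(1/54.7 − 1/12.4).
log₂(0.61453) = -0.70246; 1/54.7 − 1/12.4 = -0.062364.
t = -0.70246 / -0.062364 ≈ 11.264 hours.

11 hours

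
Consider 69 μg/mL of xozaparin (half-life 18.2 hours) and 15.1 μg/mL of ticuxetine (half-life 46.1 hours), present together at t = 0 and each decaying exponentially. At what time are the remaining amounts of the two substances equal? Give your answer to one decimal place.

65.9 hours

Set 69·(1/2)^(t/18.2) = 15.1·(1/2)^(t/46.1).
Taking log₂: log₂(69/15.1) = t·(1/18.2 − 1/46.1).
log₂(4.5695) = 2.192; 1/18.2 − 1/46.1 = 0.033253.
t = 2.192 / 0.033253 ≈ 65.92 hours.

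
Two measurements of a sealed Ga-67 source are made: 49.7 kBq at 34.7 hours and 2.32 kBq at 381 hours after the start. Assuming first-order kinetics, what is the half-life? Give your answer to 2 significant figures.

Over Δt = 381 − 34.7 = 346.3 hours, the level fell by a factor of 49.7/2.32 ≈ 21.422.
n = log₂(21.422) ≈ 4.421 half-lives, so t½ = 346.3/4.421 ≈ 78.33 hours.

78 hours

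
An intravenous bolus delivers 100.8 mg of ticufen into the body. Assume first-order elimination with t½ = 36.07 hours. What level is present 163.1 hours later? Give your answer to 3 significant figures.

4.39 mg

Number of half-lives: n = 163.1/36.07 ≈ 4.5218.
Remaining = 100.8 × (1/2)^4.5218 = 100.8 × 0.043533 ≈ 4.3881 mg.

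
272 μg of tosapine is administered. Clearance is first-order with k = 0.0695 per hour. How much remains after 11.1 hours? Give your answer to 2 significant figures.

130 μg

t½ = ln 2 / k = 0.69315 / 0.0695 ≈ 9.9733 hours.
Number of half-lives: n = 11.1/9.9733 ≈ 1.113.
Remaining = 272 × (1/2)^1.113 = 272 × 0.46234 ≈ 125.76 μg.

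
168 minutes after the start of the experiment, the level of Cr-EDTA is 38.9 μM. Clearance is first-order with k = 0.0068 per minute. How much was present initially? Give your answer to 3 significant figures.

122 μM

t½ = ln 2 / k = 0.69315 / 0.0068 ≈ 101.93 minutes.
Number of half-lives elapsed: n = 168/101.93 ≈ 1.6481.
A₀ = A × 2^n = 38.9 × 2^1.6481 = 38.9 × 3.1343 ≈ 121.92 μM.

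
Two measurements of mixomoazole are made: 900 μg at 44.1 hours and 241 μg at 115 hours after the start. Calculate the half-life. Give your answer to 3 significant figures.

Over Δt = 115 − 44.1 = 70.9 hours, the level fell by a factor of 900/241 ≈ 3.7344.
n = log₂(3.7344) ≈ 1.9009 half-lives, so t½ = 70.9/1.9009 ≈ 37.298 hours.

37.3 hours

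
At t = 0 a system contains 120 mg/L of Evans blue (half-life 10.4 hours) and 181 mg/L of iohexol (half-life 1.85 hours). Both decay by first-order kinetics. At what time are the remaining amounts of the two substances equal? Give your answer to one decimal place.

Set 120·(1/2)^(t/10.4) = 181·(1/2)^(t/1.85).
Taking log₂: log₂(120/181) = t·(1/10.4 − 1/1.85).
log₂(0.66298) = -0.59296; 1/10.4 − 1/1.85 = -0.44439.
t = -0.59296 / -0.44439 ≈ 1.3343 hours.

1.3 hours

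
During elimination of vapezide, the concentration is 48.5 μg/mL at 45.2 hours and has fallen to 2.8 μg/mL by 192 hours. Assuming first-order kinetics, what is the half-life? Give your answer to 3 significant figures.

Over Δt = 192 − 45.2 = 146.8 hours, the level fell by a factor of 48.5/2.8 ≈ 17.321.
n = log₂(17.321) ≈ 4.1145 half-lives, so t½ = 146.8/4.1145 ≈ 35.679 hours.

35.7 hours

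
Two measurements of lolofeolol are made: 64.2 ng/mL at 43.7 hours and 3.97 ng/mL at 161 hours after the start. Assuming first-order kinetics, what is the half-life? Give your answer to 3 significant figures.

29.2 hours

Over Δt = 161 − 43.7 = 117.3 hours, the level fell by a factor of 64.2/3.97 ≈ 16.171.
n = log₂(16.171) ≈ 4.0154 half-lives, so t½ = 117.3/4.0154 ≈ 29.213 hours.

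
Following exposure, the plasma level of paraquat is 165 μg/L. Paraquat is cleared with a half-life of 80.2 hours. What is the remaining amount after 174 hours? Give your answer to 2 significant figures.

Number of half-lives: n = 174/80.2 ≈ 2.1696.
Remaining = 165 × (1/2)^2.1696 = 165 × 0.22228 ≈ 36.676 μg/L.

37 μg/L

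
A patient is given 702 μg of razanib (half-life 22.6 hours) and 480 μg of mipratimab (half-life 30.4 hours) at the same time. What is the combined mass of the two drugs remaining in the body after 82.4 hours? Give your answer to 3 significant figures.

129 μg

razanib: 702 × (1/2)^(82.4/22.6) = 702 × (1/2)^3.646 ≈ 56.076 μg.
mipratimab: 480 × (1/2)^(82.4/30.4) = 480 × (1/2)^2.7105 ≈ 73.332 μg.
Total = 56.076 + 73.332 ≈ 129.41 μg.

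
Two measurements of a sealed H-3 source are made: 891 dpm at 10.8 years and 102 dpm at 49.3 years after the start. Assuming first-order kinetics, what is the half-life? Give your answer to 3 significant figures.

Over Δt = 49.3 − 10.8 = 38.5 years, the level fell by a factor of 891/102 ≈ 8.7353.
n = log₂(8.7353) ≈ 3.1269 half-lives, so t½ = 38.5/3.1269 ≈ 12.313 years.

12.3 years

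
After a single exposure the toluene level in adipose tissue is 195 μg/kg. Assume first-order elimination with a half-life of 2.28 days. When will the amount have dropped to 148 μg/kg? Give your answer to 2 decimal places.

0.91 days

Fraction remaining = 148/195 ≈ 0.75897.
n = log₂(195/148) = ln(1.3176)/ln 2 ≈ 0.39788 half-lives.
t = n × t½ = 0.39788 × 2.28 ≈ 0.90716 days.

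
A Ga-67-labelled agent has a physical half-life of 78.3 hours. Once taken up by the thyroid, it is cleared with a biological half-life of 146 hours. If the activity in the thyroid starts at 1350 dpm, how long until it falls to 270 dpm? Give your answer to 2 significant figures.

120 hours

1/t_eff = 1/t_phys + 1/t_biol = 1/78.3 + 1/146 = 0.019621 per hour.
t_eff = 78.3 × 146 / (78.3 + 146) ≈ 50.967 hours.
n = log₂(1350/270) ≈ 2.3219; t = 2.3219 × 50.967 ≈ 118.34 hours.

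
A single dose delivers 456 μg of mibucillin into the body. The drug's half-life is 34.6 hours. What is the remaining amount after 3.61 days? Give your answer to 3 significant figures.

80.4 μg

Convert the elapsed time: 3.61 days = 86.64 hours.
Number of half-lives: n = 86.64/34.6 ≈ 2.504.
Remaining = 456 × (1/2)^2.504 = 456 × 0.17628 ≈ 80.384 μg.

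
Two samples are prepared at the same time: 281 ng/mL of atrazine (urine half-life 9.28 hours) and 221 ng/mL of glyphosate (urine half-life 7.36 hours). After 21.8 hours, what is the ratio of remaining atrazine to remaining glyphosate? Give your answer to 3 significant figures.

1.94

atrazine: 281 × (1/2)^(21.8/9.28) = 281 × (1/2)^2.3491 ≈ 55.15 ng/mL.
glyphosate: 221 × (1/2)^(21.8/7.36) = 221 × (1/2)^2.962 ≈ 28.363 ng/mL.
Ratio ≈ 55.15 / 28.363 ≈ 1.9444.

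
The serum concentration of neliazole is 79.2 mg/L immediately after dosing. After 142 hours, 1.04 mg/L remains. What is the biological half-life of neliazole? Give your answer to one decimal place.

A/A₀ = 1.04/79.2 ≈ 0.013131.
n = log₂(76.154) ≈ 6.2508 half-lives elapsed in 142 hours.
t½ = 142/6.2508 ≈ 22.717 hours.

22.7 hours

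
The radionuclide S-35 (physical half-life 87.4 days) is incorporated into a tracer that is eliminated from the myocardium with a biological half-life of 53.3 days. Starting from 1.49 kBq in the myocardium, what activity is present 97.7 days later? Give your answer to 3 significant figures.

1/t_eff = 1/t_phys + 1/t_biol = 1/87.4 + 1/53.3 = 0.030203 per day.
t_eff = 87.4 × 53.3 / (87.4 + 53.3) ≈ 33.109 days.
Remaining = 1.49 × (1/2)^(97.7/33.109) = 1.49 × (1/2)^2.9509 ≈ 0.1927 kBq.

0.193 kBq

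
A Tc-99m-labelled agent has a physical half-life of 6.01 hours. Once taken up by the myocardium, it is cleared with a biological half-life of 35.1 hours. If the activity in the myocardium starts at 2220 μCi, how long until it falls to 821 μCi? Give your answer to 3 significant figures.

1/t_eff = 1/t_phys + 1/t_biol = 1/6.01 + 1/35.1 = 0.19488 per hour.
t_eff = 6.01 × 35.1 / (6.01 + 35.1) ≈ 5.1314 hours.
n = log₂(2220/821) ≈ 1.4351; t = 1.4351 × 5.1314 ≈ 7.3641 hours.

7.36 hours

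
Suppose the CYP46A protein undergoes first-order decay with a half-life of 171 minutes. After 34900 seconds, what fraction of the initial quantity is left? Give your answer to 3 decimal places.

34900 seconds = 581.667 minutes.
n = 581.667/171 ≈ 3.4016 half-lives.
Fraction remaining = (1/2)^3.4016 ≈ 0.09463.

0.095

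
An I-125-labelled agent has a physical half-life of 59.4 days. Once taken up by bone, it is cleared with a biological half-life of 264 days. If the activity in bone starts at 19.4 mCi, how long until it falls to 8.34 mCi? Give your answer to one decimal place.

59.1 days

1/t_eff = 1/t_phys + 1/t_biol = 1/59.4 + 1/264 = 0.020623 per day.
t_eff = 59.4 × 264 / (59.4 + 264) ≈ 48.49 days.
n = log₂(19.4/8.34) ≈ 1.2179; t = 1.2179 × 48.49 ≈ 59.058 days.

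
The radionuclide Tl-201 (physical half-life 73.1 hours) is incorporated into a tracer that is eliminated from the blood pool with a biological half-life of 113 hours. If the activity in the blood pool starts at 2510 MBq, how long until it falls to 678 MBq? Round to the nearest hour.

1/t_eff = 1/t_phys + 1/t_biol = 1/73.1 + 1/113 = 0.022529 per hour.
t_eff = 73.1 × 113 / (73.1 + 113) ≈ 44.386 hours.
n = log₂(2510/678) ≈ 1.8883; t = 1.8883 × 44.386 ≈ 83.816 hours.

84 hours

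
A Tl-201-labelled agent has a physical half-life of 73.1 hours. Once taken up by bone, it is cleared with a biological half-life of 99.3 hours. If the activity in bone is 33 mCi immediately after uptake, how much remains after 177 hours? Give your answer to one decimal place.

1/t_eff = 1/t_phys + 1/t_biol = 1/73.1 + 1/99.3 = 0.02375 per hour.
t_eff = 73.1 × 99.3 / (73.1 + 99.3) ≈ 42.105 hours.
Remaining = 33 × (1/2)^(177/42.105) = 33 × (1/2)^4.2038 ≈ 1.7908 mCi.

1.8 mCi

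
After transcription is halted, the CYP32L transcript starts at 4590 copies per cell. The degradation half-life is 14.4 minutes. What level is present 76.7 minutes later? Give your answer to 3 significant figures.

114 copies per cell

Number of half-lives: n = 76.7/14.4 ≈ 5.3264.
Remaining = 4590 × (1/2)^5.3264 = 4590 × 0.024923 ≈ 114.4 copies per cell.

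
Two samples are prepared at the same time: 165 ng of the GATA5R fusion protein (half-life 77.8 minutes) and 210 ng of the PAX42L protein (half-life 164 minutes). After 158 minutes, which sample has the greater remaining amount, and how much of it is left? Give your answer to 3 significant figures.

PAX42L protein, 108 ng

GATA5R fusion protein: 165 × (1/2)^2.0308 ≈ 40.377 ng.
PAX42L protein: 210 × (1/2)^0.96341 ≈ 107.7 ng.
PAX42L protein has more remaining, at ≈ 107.7 ng.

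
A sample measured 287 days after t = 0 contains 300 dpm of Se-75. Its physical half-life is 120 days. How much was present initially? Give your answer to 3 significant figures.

1570 dpm

Number of half-lives elapsed: n = 287/120 ≈ 2.3917.
A₀ = A × 2^n = 300 × 2^2.3917 = 300 × 5.2476 ≈ 1574.3 dpm.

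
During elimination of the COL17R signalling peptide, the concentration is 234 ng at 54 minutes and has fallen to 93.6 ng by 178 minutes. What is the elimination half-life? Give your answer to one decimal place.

Over Δt = 178 − 54 = 124 minutes, the level fell by a factor of 234/93.6 ≈ 2.5.
n = log₂(2.5) ≈ 1.3219 half-lives, so t½ = 124/1.3219 ≈ 93.802 minutes.

93.8 minutes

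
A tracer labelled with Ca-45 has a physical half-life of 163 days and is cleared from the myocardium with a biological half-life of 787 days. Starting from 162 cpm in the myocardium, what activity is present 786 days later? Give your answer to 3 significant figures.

2.87 cpm

1/t_eff = 1/t_phys + 1/t_biol = 1/163 + 1/787 = 0.0074056 per day.
t_eff = 163 × 787 / (163 + 787) ≈ 135.03 days.
Remaining = 162 × (1/2)^(786/135.03) = 162 × (1/2)^5.8208 ≈ 2.866 cpm.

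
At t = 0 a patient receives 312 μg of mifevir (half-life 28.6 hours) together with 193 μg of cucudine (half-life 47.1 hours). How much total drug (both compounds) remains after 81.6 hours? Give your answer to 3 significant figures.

mifevir: 312 × (1/2)^(81.6/28.6) = 312 × (1/2)^2.8531 ≈ 43.179 μg.
cucudine: 193 × (1/2)^(81.6/47.1) = 193 × (1/2)^1.7325 ≈ 58.08 μg.
Total = 43.179 + 58.08 ≈ 101.26 μg.

101 μg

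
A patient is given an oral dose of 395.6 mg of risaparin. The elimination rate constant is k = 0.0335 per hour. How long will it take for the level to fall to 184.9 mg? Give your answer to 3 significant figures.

t½ = ln 2 / k = 0.69315 / 0.0335 ≈ 20.691 hours.
Fraction remaining = 184.9/395.6 ≈ 0.46739.
n = log₂(395.6/184.9) = ln(2.1395)/ln 2 ≈ 1.0973 half-lives.
t = n × t½ = 1.0973 × 20.691 ≈ 22.704 hours.

22.7 hours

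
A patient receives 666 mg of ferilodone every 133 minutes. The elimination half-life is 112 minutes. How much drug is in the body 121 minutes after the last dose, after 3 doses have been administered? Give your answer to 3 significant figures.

The 3 doses were given 387, 254, 121 minutes ago.
Total = 666·(1/2)^(387/112) + 666·(1/2)^(254/112) + 666·(1/2)^(121/112)
      = 60.717 + 138.29 + 314.96 ≈ 513.96 mg.

514 mg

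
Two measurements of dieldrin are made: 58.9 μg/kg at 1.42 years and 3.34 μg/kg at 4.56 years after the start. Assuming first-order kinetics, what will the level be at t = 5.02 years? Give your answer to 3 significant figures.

Over Δt = 4.56 − 1.42 = 3.14 years, the level fell by a factor of 58.9/3.34 ≈ 17.635.
n = log₂(17.635) ≈ 4.1403 half-lives, so t½ = 3.14/4.1403 ≈ 0.75839 years.
From t = 4.56 to t = 5.02: 3.34 × (1/2)^((5.02−4.56)/0.75839) ≈ 2.1936 μg/kg.

2.19 μg/kg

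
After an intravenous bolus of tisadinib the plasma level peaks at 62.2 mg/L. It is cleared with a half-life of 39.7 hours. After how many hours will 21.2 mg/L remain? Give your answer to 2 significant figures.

Fraction remaining = 21.2/62.2 ≈ 0.34084.
n = log₂(62.2/21.2) = ln(2.934)/ln 2 ≈ 1.5529 half-lives.
t = n × t½ = 1.5529 × 39.7 ≈ 61.648 hours.

62 hours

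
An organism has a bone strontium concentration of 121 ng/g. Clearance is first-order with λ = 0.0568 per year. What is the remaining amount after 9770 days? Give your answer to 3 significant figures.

26.5 ng/g

t½ = ln 2 / λ = 0.69315 / 0.0568 ≈ 12.203 years.
Convert the elapsed time: 9770 days = 26.7671 years.
Number of half-lives: n = 26.7671/12.203 ≈ 2.1934.
Remaining = 121 × (1/2)^2.1934 = 121 × 0.21863 ≈ 26.454 ng/g.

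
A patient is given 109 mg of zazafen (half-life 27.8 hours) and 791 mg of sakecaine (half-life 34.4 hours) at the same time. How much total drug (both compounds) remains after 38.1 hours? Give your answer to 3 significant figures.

zazafen: 109 × (1/2)^(38.1/27.8) = 109 × (1/2)^1.3705 ≈ 42.156 mg.
sakecaine: 791 × (1/2)^(38.1/34.4) = 791 × (1/2)^1.1076 ≈ 367.09 mg.
Total = 42.156 + 367.09 ≈ 409.24 mg.

409 mg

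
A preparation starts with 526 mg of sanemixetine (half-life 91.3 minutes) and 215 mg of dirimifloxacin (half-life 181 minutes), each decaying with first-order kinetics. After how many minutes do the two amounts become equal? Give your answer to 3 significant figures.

Set 526·(1/2)^(t/91.3) = 215·(1/2)^(t/181).
Taking log₂: log₂(526/215) = t·(1/91.3 − 1/181).
log₂(2.4465) = 1.2907; 1/91.3 − 1/181 = 0.005428.
t = 1.2907 / 0.005428 ≈ 237.79 minutes.

238 minutes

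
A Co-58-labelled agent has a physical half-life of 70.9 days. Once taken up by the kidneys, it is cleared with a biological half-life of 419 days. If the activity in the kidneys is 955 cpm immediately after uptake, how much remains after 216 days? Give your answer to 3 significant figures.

80.9 cpm

1/t_eff = 1/t_phys + 1/t_biol = 1/70.9 + 1/419 = 0.016491 per day.
t_eff = 70.9 × 419 / (70.9 + 419) ≈ 60.639 days.
Remaining = 955 × (1/2)^(216/60.639) = 955 × (1/2)^3.5621 ≈ 80.857 cpm.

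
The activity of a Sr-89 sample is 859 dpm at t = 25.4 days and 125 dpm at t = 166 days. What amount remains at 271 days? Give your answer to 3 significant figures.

29.6 dpm

Over Δt = 166 − 25.4 = 140.6 days, the level fell by a factor of 859/125 ≈ 6.872.
n = log₂(6.872) ≈ 2.7807 half-lives, so t½ = 140.6/2.7807 ≈ 50.562 days.
From t = 166 to t = 271: 125 × (1/2)^((271−166)/50.562) ≈ 29.633 dpm.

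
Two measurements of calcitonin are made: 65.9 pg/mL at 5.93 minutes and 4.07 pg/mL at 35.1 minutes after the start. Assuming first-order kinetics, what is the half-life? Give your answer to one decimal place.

Over Δt = 35.1 − 5.93 = 29.17 minutes, the level fell by a factor of 65.9/4.07 ≈ 16.192.
n = log₂(16.192) ≈ 4.0172 half-lives, so t½ = 29.17/4.0172 ≈ 7.2613 minutes.

7.3 minutes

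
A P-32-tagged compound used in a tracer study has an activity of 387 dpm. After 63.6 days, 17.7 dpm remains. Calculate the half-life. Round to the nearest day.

A/A₀ = 17.7/387 ≈ 0.045736.
n = log₂(21.864) ≈ 4.4505 half-lives elapsed in 63.6 days.
t½ = 63.6/4.4505 ≈ 14.29 days.

14 days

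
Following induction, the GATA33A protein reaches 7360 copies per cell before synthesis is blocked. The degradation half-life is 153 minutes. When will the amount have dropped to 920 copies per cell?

459 minutes

920/7360 = 1/8, so 3 half-lives have elapsed.
t = 3 × 153 = 459 minutes.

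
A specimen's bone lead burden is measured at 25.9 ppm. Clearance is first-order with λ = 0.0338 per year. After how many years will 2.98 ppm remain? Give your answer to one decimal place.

t½ = ln 2 / λ = 0.69315 / 0.0338 ≈ 20.507 years.
Fraction remaining = 2.98/25.9 ≈ 0.11506.
n = log₂(25.9/2.98) = ln(8.6913)/ln 2 ≈ 3.1196 half-lives.
t = n × t½ = 3.1196 × 20.507 ≈ 63.974 years.

64.0 years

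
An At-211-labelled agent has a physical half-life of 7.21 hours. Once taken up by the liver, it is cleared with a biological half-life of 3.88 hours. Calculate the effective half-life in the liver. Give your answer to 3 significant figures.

2.52 hours

1/t_eff = 1/t_phys + 1/t_biol = 1/7.21 + 1/3.88 = 0.39643 per hour.
t_eff = 7.21 × 3.88 / (7.21 + 3.88) ≈ 2.5225 hours.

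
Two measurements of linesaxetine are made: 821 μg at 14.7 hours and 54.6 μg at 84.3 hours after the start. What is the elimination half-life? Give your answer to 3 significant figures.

17.8 hours

Over Δt = 84.3 − 14.7 = 69.6 hours, the level fell by a factor of 821/54.6 ≈ 15.037.
n = log₂(15.037) ≈ 3.9104 half-lives, so t½ = 69.6/3.9104 ≈ 17.799 hours.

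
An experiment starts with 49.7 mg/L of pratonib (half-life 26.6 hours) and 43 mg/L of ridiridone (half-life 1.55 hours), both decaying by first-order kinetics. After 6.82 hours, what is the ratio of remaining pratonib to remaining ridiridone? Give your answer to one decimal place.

20.4

pratonib: 49.7 × (1/2)^(6.82/26.6) = 49.7 × (1/2)^0.25639 ≈ 41.608 mg/L.
ridiridone: 43 × (1/2)^(6.82/1.55) = 43 × (1/2)^4.4 ≈ 2.0367 mg/L.
Ratio ≈ 41.608 / 2.0367 ≈ 20.429.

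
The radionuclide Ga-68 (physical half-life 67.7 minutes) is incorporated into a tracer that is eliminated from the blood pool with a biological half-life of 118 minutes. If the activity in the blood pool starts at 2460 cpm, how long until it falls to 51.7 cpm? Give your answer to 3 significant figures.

240 minutes

1/t_eff = 1/t_phys + 1/t_biol = 1/67.7 + 1/118 = 0.023246 per minute.
t_eff = 67.7 × 118 / (67.7 + 118) ≈ 43.019 minutes.
n = log₂(2460/51.7) ≈ 5.5724; t = 5.5724 × 43.019 ≈ 239.72 minutes.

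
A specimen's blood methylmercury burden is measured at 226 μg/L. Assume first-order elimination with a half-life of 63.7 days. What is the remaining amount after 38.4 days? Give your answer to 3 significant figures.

149 μg/L

Number of half-lives: n = 38.4/63.7 ≈ 0.60283.
Remaining = 226 × (1/2)^0.60283 = 226 × 0.65846 ≈ 148.81 μg/L.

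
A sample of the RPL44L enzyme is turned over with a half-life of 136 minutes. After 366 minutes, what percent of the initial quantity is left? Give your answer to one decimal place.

n = 366/136 ≈ 2.6912 half-lives.
Fraction remaining = (1/2)^2.6912 ≈ 0.15484, i.e. 15.484%.

15.5%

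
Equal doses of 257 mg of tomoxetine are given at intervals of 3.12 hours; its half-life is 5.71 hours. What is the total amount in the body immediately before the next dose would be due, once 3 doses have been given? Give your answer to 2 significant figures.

380 mg

The 3 doses were given 9.36, 6.24, 3.12 hours ago.
Total = 257·(1/2)^(9.36/5.71) + 257·(1/2)^(6.24/5.71) + 257·(1/2)^(3.12/5.71)
      = 82.504 + 120.49 + 175.97 ≈ 378.97 mg.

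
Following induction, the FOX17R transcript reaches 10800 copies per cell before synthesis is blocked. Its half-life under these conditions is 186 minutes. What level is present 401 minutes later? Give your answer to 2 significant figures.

2400 copies per cell

Number of half-lives: n = 401/186 ≈ 2.1559.
Remaining = 10800 × (1/2)^2.1559 = 10800 × 0.22439 ≈ 2423.4 copies per cell.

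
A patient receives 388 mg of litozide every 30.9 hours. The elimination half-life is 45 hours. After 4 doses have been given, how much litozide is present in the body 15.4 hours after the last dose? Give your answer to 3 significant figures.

The 4 doses were given 108.1, 77.2, 46.3, 15.4 hours ago.
Total = 388·(1/2)^(108.1/45) + 388·(1/2)^(77.2/45) + 388·(1/2)^(46.3/45) + 388·(1/2)^(15.4/45)
      = 73.399 + 118.14 + 190.15 + 306.06 ≈ 687.76 mg.

688 mg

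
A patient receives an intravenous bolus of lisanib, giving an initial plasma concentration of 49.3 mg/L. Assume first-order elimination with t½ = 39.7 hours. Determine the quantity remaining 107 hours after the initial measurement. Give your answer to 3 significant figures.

Number of half-lives: n = 107/39.7 ≈ 2.6952.
Remaining = 49.3 × (1/2)^2.6952 = 49.3 × 0.1544 ≈ 7.6121 mg/L.

7.61 mg/L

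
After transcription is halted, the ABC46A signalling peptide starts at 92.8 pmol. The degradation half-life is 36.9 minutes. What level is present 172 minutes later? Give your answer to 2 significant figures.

3.7 pmol

Number of half-lives: n = 172/36.9 ≈ 4.6612.
Remaining = 92.8 × (1/2)^4.6612 = 92.8 × 0.039521 ≈ 3.6675 pmol.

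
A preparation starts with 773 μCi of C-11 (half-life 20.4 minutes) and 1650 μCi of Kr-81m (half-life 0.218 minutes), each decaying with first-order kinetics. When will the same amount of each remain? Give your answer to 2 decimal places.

Set 773·(1/2)^(t/20.4) = 1650·(1/2)^(t/0.218).
Taking log₂: log₂(773/1650) = t·(1/20.4 − 1/0.218).
log₂(0.46848) = -1.0939; 1/20.4 − 1/0.218 = -4.5381.
t = -1.0939 / -4.5381 ≈ 0.24105 minutes.

0.24 minutes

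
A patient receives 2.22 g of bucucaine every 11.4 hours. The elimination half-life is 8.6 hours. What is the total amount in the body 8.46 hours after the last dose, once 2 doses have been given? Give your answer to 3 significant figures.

1.57 g

The 2 doses were given 19.86, 8.46 hours ago.
Total = 2.22·(1/2)^(19.86/8.6) + 2.22·(1/2)^(8.46/8.6)
      = 0.4479 + 1.1226 ≈ 1.5705 g.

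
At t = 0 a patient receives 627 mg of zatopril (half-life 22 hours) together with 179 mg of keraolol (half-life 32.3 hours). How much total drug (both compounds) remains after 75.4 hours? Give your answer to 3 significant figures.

zatopril: 627 × (1/2)^(75.4/22) = 627 × (1/2)^3.4273 ≈ 58.285 mg.
keraolol: 179 × (1/2)^(75.4/32.3) = 179 × (1/2)^2.3344 ≈ 35.493 mg.
Total = 58.285 + 35.493 ≈ 93.778 mg.

93.8 mg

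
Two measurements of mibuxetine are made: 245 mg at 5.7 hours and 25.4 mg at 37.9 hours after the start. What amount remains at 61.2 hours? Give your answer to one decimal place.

Over Δt = 37.9 − 5.7 = 32.2 hours, the level fell by a factor of 245/25.4 ≈ 9.6457.
n = log₂(9.6457) ≈ 3.2699 half-lives, so t½ = 32.2/3.2699 ≈ 9.8475 hours.
From t = 37.9 to t = 61.2: 25.4 × (1/2)^((61.2−37.9)/9.8475) ≈ 4.9268 mg.

4.9 mg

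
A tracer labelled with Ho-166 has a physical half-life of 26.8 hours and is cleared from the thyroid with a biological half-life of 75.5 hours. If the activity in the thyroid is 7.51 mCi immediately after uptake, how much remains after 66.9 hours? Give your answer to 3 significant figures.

1/t_eff = 1/t_phys + 1/t_biol = 1/26.8 + 1/75.5 = 0.050558 per hour.
t_eff = 26.8 × 75.5 / (26.8 + 75.5) ≈ 19.779 hours.
Remaining = 7.51 × (1/2)^(66.9/19.779) = 7.51 × (1/2)^3.3824 ≈ 0.72019 mCi.

0.720 mCi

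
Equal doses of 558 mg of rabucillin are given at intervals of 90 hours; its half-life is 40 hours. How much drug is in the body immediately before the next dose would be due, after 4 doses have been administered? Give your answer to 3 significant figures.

The 4 doses were given 360, 270, 180, 90 hours ago.
Total = 558·(1/2)^(360/40) + 558·(1/2)^(270/40) + 558·(1/2)^(180/40) + 558·(1/2)^(90/40)
      = 1.0898 + 5.1842 + 24.66 + 117.31 ≈ 148.24 mg.

148 mg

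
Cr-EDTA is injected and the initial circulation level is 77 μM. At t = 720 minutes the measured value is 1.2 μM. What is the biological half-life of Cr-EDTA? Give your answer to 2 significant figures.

A/A₀ = 1.2/77 ≈ 0.015584.
n = log₂(64.167) ≈ 6.0038 half-lives elapsed in 720 minutes.
t½ = 720/6.0038 ≈ 119.93 minutes.

120 minutes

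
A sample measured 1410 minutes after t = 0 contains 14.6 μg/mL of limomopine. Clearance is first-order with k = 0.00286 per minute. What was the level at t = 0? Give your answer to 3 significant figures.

t½ = ln 2 / k = 0.69315 / 0.00286 ≈ 242.36 minutes.
Number of half-lives elapsed: n = 1410/242.36 ≈ 5.8178.
A₀ = A × 2^n = 14.6 × 2^5.8178 = 14.6 × 56.407 ≈ 823.55 μg/mL.

824 μg/mL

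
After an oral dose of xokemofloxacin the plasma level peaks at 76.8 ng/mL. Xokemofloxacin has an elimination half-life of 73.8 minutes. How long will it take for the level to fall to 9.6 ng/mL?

221.4 minutes

9.6/76.8 = 1/8, so 3 half-lives have elapsed.
t = 3 × 73.8 = 221.4 minutes.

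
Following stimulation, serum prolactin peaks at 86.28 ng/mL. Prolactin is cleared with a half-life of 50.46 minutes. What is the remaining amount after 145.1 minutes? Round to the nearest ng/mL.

12 ng/mL

Number of half-lives: n = 145.1/50.46 ≈ 2.8755.
Remaining = 86.28 × (1/2)^2.8755 = 86.28 × 0.13626 ≈ 11.757 ng/mL.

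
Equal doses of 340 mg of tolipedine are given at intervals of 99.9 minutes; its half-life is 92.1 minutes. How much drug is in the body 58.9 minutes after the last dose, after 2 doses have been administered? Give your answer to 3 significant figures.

The 2 doses were given 158.8, 58.9 minutes ago.
Total = 340·(1/2)^(158.8/92.1) + 340·(1/2)^(58.9/92.1)
      = 102.91 + 218.25 ≈ 321.16 mg.

321 mg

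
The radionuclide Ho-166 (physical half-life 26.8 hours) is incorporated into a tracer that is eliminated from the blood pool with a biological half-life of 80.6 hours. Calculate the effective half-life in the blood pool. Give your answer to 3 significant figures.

1/t_eff = 1/t_phys + 1/t_biol = 1/26.8 + 1/80.6 = 0.04972 per hour.
t_eff = 26.8 × 80.6 / (26.8 + 80.6) ≈ 20.112 hours.

20.1 hours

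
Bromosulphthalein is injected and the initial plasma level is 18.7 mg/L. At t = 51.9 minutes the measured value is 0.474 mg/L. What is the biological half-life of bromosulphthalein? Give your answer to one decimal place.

A/A₀ = 0.474/18.7 ≈ 0.025348.
n = log₂(39.451) ≈ 5.302 half-lives elapsed in 51.9 minutes.
t½ = 51.9/5.302 ≈ 9.7887 minutes.

9.8 minutes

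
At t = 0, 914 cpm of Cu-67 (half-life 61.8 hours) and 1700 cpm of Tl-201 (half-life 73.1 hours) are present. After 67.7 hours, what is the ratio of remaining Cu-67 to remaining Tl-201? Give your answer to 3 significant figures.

Cu-67: 914 × (1/2)^(67.7/61.8) = 914 × (1/2)^1.0955 ≈ 427.74 cpm.
Tl-201: 1700 × (1/2)^(67.7/73.1) = 1700 × (1/2)^0.92613 ≈ 894.66 cpm.
Ratio ≈ 427.74 / 894.66 ≈ 0.4781.

0.478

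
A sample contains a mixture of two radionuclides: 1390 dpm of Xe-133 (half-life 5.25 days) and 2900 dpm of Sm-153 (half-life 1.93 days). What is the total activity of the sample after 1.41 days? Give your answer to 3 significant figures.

Xe-133: 1390 × (1/2)^(1.41/5.25) = 1390 × (1/2)^0.26857 ≈ 1153.9 dpm.
Sm-153: 2900 × (1/2)^(1.41/1.93) = 2900 × (1/2)^0.73057 ≈ 1747.7 dpm.
Total = 1153.9 + 1747.7 ≈ 2901.6 dpm.

2900 dpm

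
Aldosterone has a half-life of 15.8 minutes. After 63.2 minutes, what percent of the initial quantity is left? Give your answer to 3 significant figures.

n = 63.2/15.8 ≈ 4 half-lives.
Fraction remaining = (1/2)^4 ≈ 0.0625, i.e. 6.25%.

6.25%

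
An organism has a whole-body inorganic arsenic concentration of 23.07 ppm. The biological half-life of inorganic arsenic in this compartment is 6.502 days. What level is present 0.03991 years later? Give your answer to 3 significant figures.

Convert the elapsed time: 0.03991 years = 14.5671 days.
Number of half-lives: n = 14.5671/6.502 ≈ 2.2404.
Remaining = 23.07 × (1/2)^2.2404 = 23.07 × 0.21163 ≈ 4.8822 ppm.

4.88 ppm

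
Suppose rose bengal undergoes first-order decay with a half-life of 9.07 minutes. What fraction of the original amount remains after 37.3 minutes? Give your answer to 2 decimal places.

0.06

n = 37.3/9.07 ≈ 4.1125 half-lives.
Fraction remaining = (1/2)^4.1125 ≈ 0.057813.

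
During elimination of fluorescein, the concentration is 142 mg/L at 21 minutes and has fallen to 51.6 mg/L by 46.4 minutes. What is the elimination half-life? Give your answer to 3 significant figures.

Over Δt = 46.4 − 21 = 25.4 minutes, the level fell by a factor of 142/51.6 ≈ 2.7519.
n = log₂(2.7519) ≈ 1.4604 half-lives, so t½ = 25.4/1.4604 ≈ 17.392 minutes.

17.4 minutes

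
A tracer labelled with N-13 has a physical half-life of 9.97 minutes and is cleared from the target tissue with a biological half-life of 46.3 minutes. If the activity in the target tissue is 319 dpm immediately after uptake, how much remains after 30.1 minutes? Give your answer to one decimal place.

25.1 dpm

1/t_eff = 1/t_phys + 1/t_biol = 1/9.97 + 1/46.3 = 0.1219 per minute.
t_eff = 9.97 × 46.3 / (9.97 + 46.3) ≈ 8.2035 minutes.
Remaining = 319 × (1/2)^(30.1/8.2035) = 319 × (1/2)^3.6692 ≈ 25.076 dpm.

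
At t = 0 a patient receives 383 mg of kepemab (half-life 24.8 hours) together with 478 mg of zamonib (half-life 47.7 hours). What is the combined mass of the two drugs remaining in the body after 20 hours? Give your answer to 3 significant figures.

576 mg

kepemab: 383 × (1/2)^(20/24.8) = 383 × (1/2)^0.80645 ≈ 218.99 mg.
zamonib: 478 × (1/2)^(20/47.7) = 478 × (1/2)^0.41929 ≈ 357.45 mg.
Total = 218.99 + 357.45 ≈ 576.44 mg.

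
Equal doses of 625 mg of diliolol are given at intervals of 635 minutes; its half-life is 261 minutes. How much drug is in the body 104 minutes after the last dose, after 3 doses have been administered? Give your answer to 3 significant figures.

The 3 doses were given 1374, 739, 104 minutes ago.
Total = 625·(1/2)^(1374/261) + 625·(1/2)^(739/261) + 625·(1/2)^(104/261)
      = 16.261 + 87.809 + 474.16 ≈ 578.23 mg.

578 mg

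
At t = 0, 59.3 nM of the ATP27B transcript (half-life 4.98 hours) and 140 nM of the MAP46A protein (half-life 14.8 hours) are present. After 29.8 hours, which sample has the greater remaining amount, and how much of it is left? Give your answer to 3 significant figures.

MAP46A protein, 34.7 nM

ATP27B transcript: 59.3 × (1/2)^5.9839 ≈ 0.93694 nM.
MAP46A protein: 140 × (1/2)^2.0135 ≈ 34.674 nM.
MAP46A protein has more remaining, at ≈ 34.674 nM.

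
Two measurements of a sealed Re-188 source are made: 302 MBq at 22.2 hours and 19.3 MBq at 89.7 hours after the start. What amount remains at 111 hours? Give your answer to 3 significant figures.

Over Δt = 89.7 − 22.2 = 67.5 hours, the level fell by a factor of 302/19.3 ≈ 15.648.
n = log₂(15.648) ≈ 3.9679 half-lives, so t½ = 67.5/3.9679 ≈ 17.012 hours.
From t = 89.7 to t = 111: 19.3 × (1/2)^((111−89.7)/17.012) ≈ 8.1029 MBq.

8.10 MBq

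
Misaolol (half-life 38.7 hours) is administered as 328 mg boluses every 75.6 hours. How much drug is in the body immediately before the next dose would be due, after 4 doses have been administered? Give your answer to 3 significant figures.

114 mg

The 4 doses were given 302.4, 226.8, 151.2, 75.6 hours ago.
Total = 328·(1/2)^(302.4/38.7) + 328·(1/2)^(226.8/38.7) + 328·(1/2)^(151.2/38.7) + 328·(1/2)^(75.6/38.7)
      = 1.4576 + 5.6454 + 21.865 + 84.687 ≈ 113.66 mg.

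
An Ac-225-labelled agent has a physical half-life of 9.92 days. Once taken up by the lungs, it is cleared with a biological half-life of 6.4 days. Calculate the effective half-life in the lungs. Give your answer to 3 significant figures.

3.89 days

1/t_eff = 1/t_phys + 1/t_biol = 1/9.92 + 1/6.4 = 0.25706 per day.
t_eff = 9.92 × 6.4 / (9.92 + 6.4) ≈ 3.8902 days.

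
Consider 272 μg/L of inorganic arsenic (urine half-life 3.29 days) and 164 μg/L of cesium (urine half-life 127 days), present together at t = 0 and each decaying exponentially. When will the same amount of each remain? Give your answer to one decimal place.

Set 272·(1/2)^(t/3.29) = 164·(1/2)^(t/127).
Taking log₂: log₂(272/164) = t·(1/3.29 − 1/127).
log₂(1.6585) = 0.72991; 1/3.29 − 1/127 = 0.29608.
t = 0.72991 / 0.29608 ≈ 2.4653 days.

2.5 days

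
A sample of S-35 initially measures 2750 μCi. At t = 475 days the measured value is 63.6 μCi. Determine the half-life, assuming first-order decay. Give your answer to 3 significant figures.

A/A₀ = 63.6/2750 ≈ 0.023127.
n = log₂(43.239) ≈ 5.4343 half-lives elapsed in 475 days.
t½ = 475/5.4343 ≈ 87.408 days.

87.4 days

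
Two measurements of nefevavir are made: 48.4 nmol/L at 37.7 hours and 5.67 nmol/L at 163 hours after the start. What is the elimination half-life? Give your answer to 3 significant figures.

40.5 hours

Over Δt = 163 − 37.7 = 125.3 hours, the level fell by a factor of 48.4/5.67 ≈ 8.5362.
n = log₂(8.5362) ≈ 3.0936 half-lives, so t½ = 125.3/3.0936 ≈ 40.503 hours.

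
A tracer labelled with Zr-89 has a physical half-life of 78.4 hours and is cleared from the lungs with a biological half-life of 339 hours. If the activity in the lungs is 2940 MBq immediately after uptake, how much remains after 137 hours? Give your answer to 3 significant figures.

662 MBq

1/t_eff = 1/t_phys + 1/t_biol = 1/78.4 + 1/339 = 0.015705 per hour.
t_eff = 78.4 × 339 / (78.4 + 339) ≈ 63.674 hours.
Remaining = 2940 × (1/2)^(137/63.674) = 2940 × (1/2)^2.1516 ≈ 661.69 MBq.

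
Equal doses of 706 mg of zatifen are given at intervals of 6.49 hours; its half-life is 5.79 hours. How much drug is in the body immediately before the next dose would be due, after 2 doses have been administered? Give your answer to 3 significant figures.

474 mg

The 2 doses were given 12.98, 6.49 hours ago.
Total = 706·(1/2)^(12.98/5.79) + 706·(1/2)^(6.49/5.79)
      = 149.26 + 324.62 ≈ 473.89 mg.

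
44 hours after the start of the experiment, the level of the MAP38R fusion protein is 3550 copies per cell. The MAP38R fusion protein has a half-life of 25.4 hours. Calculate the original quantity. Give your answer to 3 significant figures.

Number of half-lives elapsed: n = 44/25.4 ≈ 1.7323.
A₀ = A × 2^n = 3550 × 2^1.7323 = 3550 × 3.3225 ≈ 11795 copies per cell.

11800 copies per cell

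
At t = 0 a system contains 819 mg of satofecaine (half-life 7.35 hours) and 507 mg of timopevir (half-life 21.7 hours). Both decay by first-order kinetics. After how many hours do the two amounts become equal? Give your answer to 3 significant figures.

7.69 hours

Set 819·(1/2)^(t/7.35) = 507·(1/2)^(t/21.7).
Taking log₂: log₂(819/507) = t·(1/7.35 − 1/21.7).
log₂(1.6154) = 0.69188; 1/7.35 − 1/21.7 = 0.089971.
t = 0.69188 / 0.089971 ≈ 7.69 hours.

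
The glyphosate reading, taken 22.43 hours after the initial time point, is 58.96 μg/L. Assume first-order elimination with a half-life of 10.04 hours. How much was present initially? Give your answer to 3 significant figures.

Number of half-lives elapsed: n = 22.43/10.04 ≈ 2.2341.
A₀ = A × 2^n = 58.96 × 2^2.2341 = 58.96 × 4.7046 ≈ 277.38 μg/L.

277 μg/L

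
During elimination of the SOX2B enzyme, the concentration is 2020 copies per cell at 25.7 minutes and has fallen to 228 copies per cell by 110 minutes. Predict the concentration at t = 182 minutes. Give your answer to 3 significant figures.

35.4 copies per cell

Over Δt = 110 − 25.7 = 84.3 minutes, the level fell by a factor of 2020/228 ≈ 8.8596.
n = log₂(8.8596) ≈ 3.1472 half-lives, so t½ = 84.3/3.1472 ≈ 26.785 minutes.
From t = 110 to t = 182: 228 × (1/2)^((182−110)/26.785) ≈ 35.38 copies per cell.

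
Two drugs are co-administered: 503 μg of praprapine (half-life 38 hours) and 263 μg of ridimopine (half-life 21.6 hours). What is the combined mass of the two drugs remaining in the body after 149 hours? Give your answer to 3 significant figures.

praprapine: 503 × (1/2)^(149/38) = 503 × (1/2)^3.9211 ≈ 33.206 μg.
ridimopine: 263 × (1/2)^(149/21.6) = 263 × (1/2)^6.8981 ≈ 2.205 μg.
Total = 33.206 + 2.205 ≈ 35.411 μg.

35.4 μg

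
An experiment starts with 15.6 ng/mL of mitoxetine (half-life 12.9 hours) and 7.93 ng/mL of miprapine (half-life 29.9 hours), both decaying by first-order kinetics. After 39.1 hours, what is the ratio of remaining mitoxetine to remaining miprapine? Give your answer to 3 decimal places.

0.596

mitoxetine: 15.6 × (1/2)^(39.1/12.9) = 15.6 × (1/2)^3.031 ≈ 1.9085 ng/mL.
miprapine: 7.93 × (1/2)^(39.1/29.9) = 7.93 × (1/2)^1.3077 ≈ 3.2035 ng/mL.
Ratio ≈ 1.9085 / 3.2035 ≈ 0.59577.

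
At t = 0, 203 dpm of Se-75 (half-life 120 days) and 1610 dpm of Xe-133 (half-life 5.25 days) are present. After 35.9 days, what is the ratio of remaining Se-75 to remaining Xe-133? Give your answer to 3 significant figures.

11.7

Se-75: 203 × (1/2)^(35.9/120) = 203 × (1/2)^0.29917 ≈ 164.98 dpm.
Xe-133: 1610 × (1/2)^(35.9/5.25) = 1610 × (1/2)^6.8381 ≈ 14.072 dpm.
Ratio ≈ 164.98 / 14.072 ≈ 11.724.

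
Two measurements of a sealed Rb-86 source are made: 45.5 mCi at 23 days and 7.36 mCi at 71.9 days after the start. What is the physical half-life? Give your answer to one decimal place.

18.6 days

Over Δt = 71.9 − 23 = 48.9 days, the level fell by a factor of 45.5/7.36 ≈ 6.1821.
n = log₂(6.1821) ≈ 2.6281 half-lives, so t½ = 48.9/2.6281 ≈ 18.607 days.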